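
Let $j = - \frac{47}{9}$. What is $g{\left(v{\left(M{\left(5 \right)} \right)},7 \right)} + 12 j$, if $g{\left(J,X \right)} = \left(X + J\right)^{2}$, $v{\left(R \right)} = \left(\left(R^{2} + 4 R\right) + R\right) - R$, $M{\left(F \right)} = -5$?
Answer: $\frac{244}{3} \approx 81.333$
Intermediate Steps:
$j = - \frac{47}{9}$ ($j = \left(-47\right) \frac{1}{9} = - \frac{47}{9} \approx -5.2222$)
$v{\left(R \right)} = R^{2} + 4 R$ ($v{\left(R \right)} = \left(R^{2} + 5 R\right) - R = R^{2} + 4 R$)
$g{\left(J,X \right)} = \left(J + X\right)^{2}$
$g{\left(v{\left(M{\left(5 \right)} \right)},7 \right)} + 12 j = \left(- 5 \left(4 - 5\right) + 7\right)^{2} + 12 \left(- \frac{47}{9}\right) = \left(\left(-5\right) \left(-1\right) + 7\right)^{2} - \frac{188}{3} = \left(5 + 7\right)^{2} - \frac{188}{3} = 12^{2} - \frac{188}{3} = 144 - \frac{188}{3} = \frac{244}{3}$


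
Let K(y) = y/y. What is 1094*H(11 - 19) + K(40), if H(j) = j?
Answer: -8751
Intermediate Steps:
K(y) = 1
1094*H(11 - 19) + K(40) = 1094*(11 - 19) + 1 = 1094*(-8) + 1 = -8752 + 1 = -8751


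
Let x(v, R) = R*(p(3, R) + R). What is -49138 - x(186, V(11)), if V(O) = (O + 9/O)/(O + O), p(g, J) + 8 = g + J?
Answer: -719398583/14641 ≈ -49136.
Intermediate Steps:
p(g, J) = -8 + J + g (p(g, J) = -8 + (g + J) = -8 + (J + g) = -8 + J + g)
V(O) = (O + 9/O)/(2*O) (V(O) = (O + 9/O)/((2*O)) = (O + 9/O)*(1/(2*O)) = (O + 9/O)/(2*O))
x(v, R) = R*(-5 + 2*R) (x(v, R) = R*((-8 + R + 3) + R) = R*((-5 + R) + R) = R*(-5 + 2*R))
-49138 - x(186, V(11)) = -49138 - (1/2)*(9 + 11**2)/11**2*(-5 + 2*((1/2)*(9 + 11**2)/11**2)) = -49138 - (1/2)*(1/121)*(9 + 121)*(-5 + 2*((1/2)*(1/121)*(9 + 121))) = -49138 - (1/2)*(1/121)*130*(-5 + 2*((1/2)*(1/121)*130)) = -49138 - 65*(-5 + 2*(65/121))/121 = -49138 - 65*(-5 + 130/121)/121 = -49138 - 65*(-475)/(121*121) = -49138 - 1*(-30875/14641) = -49138 + 30875/14641 = -719398583/14641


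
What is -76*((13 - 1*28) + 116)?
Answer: -7676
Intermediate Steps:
-76*((13 - 1*28) + 116) = -76*((13 - 28) + 116) = -76*(-15 + 116) = -76*101 = -7676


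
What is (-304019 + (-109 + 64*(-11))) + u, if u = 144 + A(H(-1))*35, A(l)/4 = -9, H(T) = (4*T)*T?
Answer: -305948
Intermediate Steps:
H(T) = 4*T**2
A(l) = -36 (A(l) = 4*(-9) = -36)
u = -1116 (u = 144 - 36*35 = 144 - 1260 = -1116)
(-304019 + (-109 + 64*(-11))) + u = (-304019 + (-109 + 64*(-11))) - 1116 = (-304019 + (-109 - 704)) - 1116 = (-304019 - 813) - 1116 = -304832 - 1116 = -305948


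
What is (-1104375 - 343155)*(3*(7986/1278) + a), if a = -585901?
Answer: 60213831829200/71 ≈ 8.4808e+11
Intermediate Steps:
(-1104375 - 343155)*(3*(7986/1278) + a) = (-1104375 - 343155)*(3*(7986/1278) - 585901) = -1447530*(3*(7986*(1/1278)) - 585901) = -1447530*(3*(1331/213) - 585901) = -1447530*(1331/71 - 585901) = -1447530*(-41597640/71) = 60213831829200/71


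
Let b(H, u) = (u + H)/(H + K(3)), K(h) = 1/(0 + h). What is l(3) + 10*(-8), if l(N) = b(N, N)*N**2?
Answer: -319/5 ≈ -63.800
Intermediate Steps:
K(h) = 1/h
b(H, u) = (H + u)/(1/3 + H) (b(H, u) = (u + H)/(H + 1/3) = (H + u)/(H + 1/3) = (H + u)/(1/3 + H))
l(N) = 6*N**3/(1 + 3*N) (l(N) = (3*(N + N)/(1 + 3*N))*N**2 = (3*(2*N)/(1 + 3*N))*N**2 = (6*N/(1 + 3*N))*N**2 = 6*N**3/(1 + 3*N))
l(3) + 10*(-8) = 6*3**3/(1 + 3*3) + 10*(-8) = 6*27/(1 + 9) - 80 = 6*27/10 - 80 = 6*27*(1/10) - 80 = 81/5 - 80 = -319/5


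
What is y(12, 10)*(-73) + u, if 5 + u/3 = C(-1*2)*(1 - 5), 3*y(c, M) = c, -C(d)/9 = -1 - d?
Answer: -199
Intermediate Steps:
C(d) = 9 + 9*d (C(d) = -9*(-1 - d) = 9 + 9*d)
y(c, M) = c/3
u = 93 (u = -15 + 3*((9 + 9*(-1*2))*(1 - 5)) = -15 + 3*((9 + 9*(-2))*(-4)) = -15 + 3*((9 - 18)*(-4)) = -15 + 3*(-9*(-4)) = -15 + 3*36 = -15 + 108 = 93)
y(12, 10)*(-73) + u = ((1/3)*12)*(-73) + 93 = 4*(-73) + 93 = -292 + 93 = -199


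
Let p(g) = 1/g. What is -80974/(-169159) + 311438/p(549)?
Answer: 28922714893432/169159 ≈ 1.7098e+8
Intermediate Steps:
-80974/(-169159) + 311438/p(549) = -80974/(-169159) + 311438/(1/549) = -80974*(-1/169159) + 311438/(1/549) = 80974/169159 + 311438*549 = 80974/169159 + 170979462 = 28922714893432/169159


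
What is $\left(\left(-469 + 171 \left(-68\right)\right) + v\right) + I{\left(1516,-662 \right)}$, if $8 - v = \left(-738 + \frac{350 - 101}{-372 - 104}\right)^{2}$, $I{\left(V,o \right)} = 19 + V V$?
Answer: $\frac{394416616767}{226576} \approx 1.7408 \cdot 10^{6}$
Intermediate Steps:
$I{\left(V,o \right)} = 19 + V^{2}$
$v = - \frac{123576449761}{226576}$ ($v = 8 - \left(-738 + \frac{350 - 101}{-372 - 104}\right)^{2} = 8 - \left(-738 + \frac{249}{-476}\right)^{2} = 8 - \left(-738 + 249 \left(- \frac{1}{476}\right)\right)^{2} = 8 - \left(-738 - \frac{249}{476}\right)^{2} = 8 - \left(- \frac{351537}{476}\right)^{2} = 8 - \frac{123578262369}{226576} = - \frac{123576449761}{226576} \approx -5.4541 \cdot 10^{5}$)
$\left(\left(-469 + 171 \left(-68\right)\right) + v\right) + I{\left(1516,-662 \right)} = \left(\left(-469 + 171 \left(-68\right)\right) - \frac{123576449761}{226576}\right) + \left(19 + 1516^{2}\right) = \left(\left(-469 - 11628\right) - \frac{123576449761}{226576}\right) + \left(19 + 2298256\right) = \left(-12097 - \frac{123576449761}{226576}\right) + 2298275 = - \frac{126317339633}{226576} + 2298275 = \frac{394416616767}{226576}$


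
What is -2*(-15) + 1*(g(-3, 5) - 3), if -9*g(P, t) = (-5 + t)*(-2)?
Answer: 27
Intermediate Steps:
g(P, t) = -10/9 + 2*t/9 (g(P, t) = -(-5 + t)*(-2)/9 = -(10 - 2*t)/9 = -10/9 + 2*t/9)
-2*(-15) + 1*(g(-3, 5) - 3) = -2*(-15) + 1*((-10/9 + (2/9)*5) - 3) = 30 + 1*((-10/9 + 10/9) - 3) = 30 + 1*(0 - 3) = 30 + 1*(-3) = 30 - 3 = 27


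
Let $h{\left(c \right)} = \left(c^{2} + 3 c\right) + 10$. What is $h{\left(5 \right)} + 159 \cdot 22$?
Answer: $3548$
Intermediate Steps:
$h{\left(c \right)} = 10 + c^{2} + 3 c$
$h{\left(5 \right)} + 159 \cdot 22 = \left(10 + 5^{2} + 3 \cdot 5\right) + 159 \cdot 22 = \left(10 + 25 + 15\right) + 3498 = 50 + 3498 = 3548$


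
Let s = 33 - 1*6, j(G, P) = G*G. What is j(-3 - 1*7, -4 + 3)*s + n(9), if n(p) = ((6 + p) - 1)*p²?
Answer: 3834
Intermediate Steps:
n(p) = p²*(5 + p) (n(p) = (5 + p)*p² = p²*(5 + p))
j(G, P) = G²
s = 27 (s = 33 - 6 = 27)
j(-3 - 1*7, -4 + 3)*s + n(9) = (-3 - 1*7)²*27 + 9²*(5 + 9) = (-3 - 7)²*27 + 81*14 = (-10)²*27 + 1134 = 100*27 + 1134 = 2700 + 1134 = 3834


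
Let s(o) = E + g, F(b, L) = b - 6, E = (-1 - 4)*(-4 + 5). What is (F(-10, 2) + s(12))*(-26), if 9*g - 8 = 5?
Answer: 4576/9 ≈ 508.44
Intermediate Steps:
g = 13/9 (g = 8/9 + (⅑)*5 = 8/9 + 5/9 = 13/9 ≈ 1.4444)
E = -5 (E = -5*1 = -5)
F(b, L) = -6 + b
s(o) = -32/9 (s(o) = -5 + 13/9 = -32/9)
(F(-10, 2) + s(12))*(-26) = ((-6 - 10) - 32/9)*(-26) = (-16 - 32/9)*(-26) = -176/9*(-26) = 4576/9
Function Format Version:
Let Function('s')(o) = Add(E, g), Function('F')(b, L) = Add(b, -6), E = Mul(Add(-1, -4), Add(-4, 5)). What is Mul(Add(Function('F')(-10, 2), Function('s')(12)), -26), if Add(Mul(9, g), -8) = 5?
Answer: Rational(4576, 9) ≈ 508.44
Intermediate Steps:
g = Rational(13, 9) (g = Add(Rational(8, 9), Mul(Rational(1, 9), 5)) = Add(Rational(8, 9), Rational(5, 9)) = Rational(13, 9) ≈ 1.4444)
E = -5 (E = Mul(-5, 1) = -5)
Function('F')(b, L) = Add(-6, b)
Function('s')(o) = Rational(-32, 9) (Function('s')(o) = Add(-5, Rational(13, 9)) = Rational(-32, 9))
Mul(Add(Function('F')(-10, 2), Function('s')(12)), -26) = Mul(Add(Add(-6, -10), Rational(-32, 9)), -26) = Mul(Add(-16, Rational(-32, 9)), -26) = Mul(Rational(-176, 9), -26) = Rational(4576, 9)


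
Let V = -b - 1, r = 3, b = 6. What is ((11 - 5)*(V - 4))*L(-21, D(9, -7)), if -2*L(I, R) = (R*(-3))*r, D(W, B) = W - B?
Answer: -4752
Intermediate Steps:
L(I, R) = 9*R/2 (L(I, R) = -R*(-3)*3/2 = -(-3*R)*3/2 = -(-9)*R/2 = 9*R/2)
V = -7 (V = -1*6 - 1 = -6 - 1 = -7)
((11 - 5)*(V - 4))*L(-21, D(9, -7)) = ((11 - 5)*(-7 - 4))*(9*(9 - 1*(-7))/2) = (6*(-11))*(9*(9 + 7)/2) = -297*16 = -66*72 = -4752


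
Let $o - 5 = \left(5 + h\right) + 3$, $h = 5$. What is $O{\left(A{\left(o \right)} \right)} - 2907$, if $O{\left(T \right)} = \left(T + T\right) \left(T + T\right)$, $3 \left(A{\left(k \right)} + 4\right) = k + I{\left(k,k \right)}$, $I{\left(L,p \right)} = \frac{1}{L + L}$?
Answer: $- \frac{8429723}{2916} \approx -2890.9$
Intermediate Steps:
$I{\left(L,p \right)} = \frac{1}{2 L}$
$o = 18$ ($o = 5 + \left(\left(5 + 5\right) + 3\right) = 5 + \left(10 + 3\right) = 5 + 13 = 18$)
$A{\left(k \right)} = -4 + \frac{k}{3} + \frac{1}{6 k}$ ($A{\left(k \right)} = -4 + \frac{k + \frac{1}{2 k}}{3} = -4 + \left(\frac{k}{3} + \frac{1}{6 k}\right) = -4 + \frac{k}{3} + \frac{1}{6 k}$)
$O{\left(T \right)} = 4 T^{2}$ ($O{\left(T \right)} = 2 T 2 T = 4 T^{2}$)
$O{\left(A{\left(o \right)} \right)} - 2907 = 4 \left(-4 + \frac{1}{3} \cdot 18 + \frac{1}{6 \cdot 18}\right)^{2} - 2907 = 4 \left(-4 + 6 + \frac{1}{6} \cdot \frac{1}{18}\right)^{2} - 2907 = 4 \left(-4 + 6 + \frac{1}{108}\right)^{2} - 2907 = 4 \left(\frac{217}{108}\right)^{2} - 2907 = 4 \cdot \frac{47089}{11664} - 2907 = \frac{47089}{2916} - 2907 = - \frac{8429723}{2916}$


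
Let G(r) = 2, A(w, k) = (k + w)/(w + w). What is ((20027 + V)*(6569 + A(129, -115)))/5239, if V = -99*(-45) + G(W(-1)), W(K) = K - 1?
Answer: 20747937472/675831 ≈ 30700.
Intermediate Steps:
W(K) = -1 + K
A(w, k) = (k + w)/(2*w) (A(w, k) = (k + w)/((2*w)) = (k + w)*(1/(2*w)) = (k + w)/(2*w))
V = 4457 (V = -99*(-45) + 2 = 4455 + 2 = 4457)
((20027 + V)*(6569 + A(129, -115)))/5239 = ((20027 + 4457)*(6569 + (½)*(-115 + 129)/129))/5239 = (24484*(6569 + (½)*(1/129)*14))*(1/5239) = (24484*(6569 + 7/129))*(1/5239) = (24484*(847408/129))*(1/5239) = (20747937472/129)*(1/5239) = 20747937472/675831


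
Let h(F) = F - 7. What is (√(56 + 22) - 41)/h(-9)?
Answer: 41/16 - √78/16 ≈ 2.0105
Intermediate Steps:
h(F) = -7 + F
(√(56 + 22) - 41)/h(-9) = (√(56 + 22) - 41)/(-7 - 9) = (√78 - 41)/(-16) = (-41 + √78)*(-1/16) = 41/16 - √78/16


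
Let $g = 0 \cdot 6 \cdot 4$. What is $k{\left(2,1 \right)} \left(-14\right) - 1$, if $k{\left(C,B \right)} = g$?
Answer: $-1$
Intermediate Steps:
$g = 0$ ($g = 0 \cdot 24 = 0$)
$k{\left(C,B \right)} = 0$
$k{\left(2,1 \right)} \left(-14\right) - 1 = 0 \left(-14\right) - 1 = 0 - 1 = -1$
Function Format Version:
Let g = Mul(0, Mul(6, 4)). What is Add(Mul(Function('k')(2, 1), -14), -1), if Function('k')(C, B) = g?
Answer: -1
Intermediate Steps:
g = 0 (g = Mul(0, 24) = 0)
Function('k')(C, B) = 0
Add(Mul(Function('k')(2, 1), -14), -1) = Add(Mul(0, -14), -1) = Add(0, -1) = -1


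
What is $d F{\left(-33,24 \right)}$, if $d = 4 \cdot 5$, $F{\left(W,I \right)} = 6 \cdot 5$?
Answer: $600$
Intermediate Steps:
$F{\left(W,I \right)} = 30$
$d = 20$
$d F{\left(-33,24 \right)} = 20 \cdot 30 = 600$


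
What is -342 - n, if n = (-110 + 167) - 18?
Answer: -381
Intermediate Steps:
n = 39 (n = 57 - 18 = 39)
-342 - n = -342 - 1*39 = -342 - 39 = -381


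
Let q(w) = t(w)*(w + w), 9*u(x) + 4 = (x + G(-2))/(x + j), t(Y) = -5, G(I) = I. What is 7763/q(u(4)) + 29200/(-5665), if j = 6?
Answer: 78937391/43054 ≈ 1833.5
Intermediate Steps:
u(x) = -4/9 + (-2 + x)/(9*(6 + x)) (u(x) = -4/9 + ((x - 2)/(x + 6))/9 = -4/9 + ((-2 + x)/(6 + x))/9 = -4/9 + (-2 + x)/(9*(6 + x)))
q(w) = -10*w (q(w) = -5*(w + w) = -10*w)
7763/q(u(4)) + 29200/(-5665) = 7763/((-10*(-26 - 3*4)/(9*(6 + 4)))) + 29200/(-5665) = 7763/((-10*(-26 - 12)/(9*10))) + 29200*(-1/5665) = 7763/((-10*(-38)/(9*10))) - 5840/1133 = 7763/((-10*(-19/45))) - 5840/1133 = 7763/(38/9) - 5840/1133 = 7763*(9/38) - 5840/1133 = 69867/38 - 5840/1133 = 78937391/43054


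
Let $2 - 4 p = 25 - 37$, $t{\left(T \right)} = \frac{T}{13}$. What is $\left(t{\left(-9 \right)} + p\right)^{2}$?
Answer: $\frac{5329}{676} \approx 7.8831$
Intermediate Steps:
$t{\left(T \right)} = \frac{T}{13}$ ($t{\left(T \right)} = T \frac{1}{13} = \frac{T}{13}$)
$p = \frac{7}{2}$ ($p = \frac{1}{2} - \frac{25 - 37}{4} = \frac{1}{2} - -3 = \frac{1}{2} + 3 = \frac{7}{2} \approx 3.5$)
$\left(t{\left(-9 \right)} + p\right)^{2} = \left(\frac{1}{13} \left(-9\right) + \frac{7}{2}\right)^{2} = \left(- \frac{9}{13} + \frac{7}{2}\right)^{2} = \left(\frac{73}{26}\right)^{2} = \frac{5329}{676}$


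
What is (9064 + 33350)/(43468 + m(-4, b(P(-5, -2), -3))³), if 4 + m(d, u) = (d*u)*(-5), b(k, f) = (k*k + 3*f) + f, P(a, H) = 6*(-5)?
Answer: 7069/933005410114 ≈ 7.5766e-9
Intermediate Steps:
P(a, H) = -30
b(k, f) = k² + 4*f (b(k, f) = (k² + 3*f) + f = k² + 4*f)
m(d, u) = -4 - 5*d*u (m(d, u) = -4 + (d*u)*(-5) = -4 - 5*d*u)
(9064 + 33350)/(43468 + m(-4, b(P(-5, -2), -3))³) = (9064 + 33350)/(43468 + (-4 - 5*(-4)*((-30)² + 4*(-3)))³) = 42414/(43468 + (-4 - 5*(-4)*(900 - 12))³) = 42414/(43468 + (-4 - 5*(-4)*888)³) = 42414/(43468 + (-4 + 17760)³) = 42414/(43468 + 17756³) = 42414/(43468 + 5598032417216) = 42414/5598032460684 = 42414*(1/5598032460684) = 7069/933005410114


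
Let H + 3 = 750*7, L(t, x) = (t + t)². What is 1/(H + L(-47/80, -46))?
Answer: 1600/8397409 ≈ 0.00019053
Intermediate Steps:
L(t, x) = 4*t² (L(t, x) = (2*t)² = 4*t²)
H = 5247 (H = -3 + 750*7 = -3 + 5250 = 5247)
1/(H + L(-47/80, -46)) = 1/(5247 + 4*(-47/80)²) = 1/(5247 + 4*(2209/6400)) = 1/(5247 + 2209/1600) = 1/(8397409/1600) = 1600/8397409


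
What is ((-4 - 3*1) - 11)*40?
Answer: -720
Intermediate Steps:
((-4 - 3*1) - 11)*40 = ((-4 - 3) - 11)*40 = (-7 - 11)*40 = -18*40 = -720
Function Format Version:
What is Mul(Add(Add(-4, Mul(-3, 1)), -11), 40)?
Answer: -720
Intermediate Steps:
Mul(Add(Add(-4, Mul(-3, 1)), -11), 40) = Mul(Add(Add(-4, -3), -11), 40) = Mul(Add(-7, -11), 40) = Mul(-18, 40) = -720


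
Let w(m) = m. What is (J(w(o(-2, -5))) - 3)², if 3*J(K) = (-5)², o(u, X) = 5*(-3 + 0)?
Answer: 256/9 ≈ 28.444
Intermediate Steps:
o(u, X) = -15 (o(u, X) = 5*(-3) = -15)
J(K) = 25/3 (J(K) = (⅓)*(-5)² = (⅓)*25 = 25/3)
(J(w(o(-2, -5))) - 3)² = (25/3 - 3)² = (16/3)² = 256/9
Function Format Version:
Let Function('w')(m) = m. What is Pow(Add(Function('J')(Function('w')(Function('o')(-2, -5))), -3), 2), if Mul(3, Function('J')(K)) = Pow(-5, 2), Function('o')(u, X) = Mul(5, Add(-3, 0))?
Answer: Rational(256, 9) ≈ 28.444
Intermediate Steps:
Function('o')(u, X) = -15 (Function('o')(u, X) = Mul(5, -3) = -15)
Function('J')(K) = Rational(25, 3) (Function('J')(K) = Mul(Rational(1, 3), Pow(-5, 2)) = Mul(Rational(1, 3), 25) = Rational(25, 3))
Pow(Add(Function('J')(Function('w')(Function('o')(-2, -5))), -3), 2) = Pow(Add(Rational(25, 3), -3), 2) = Pow(Rational(16, 3), 2) = Rational(256, 9)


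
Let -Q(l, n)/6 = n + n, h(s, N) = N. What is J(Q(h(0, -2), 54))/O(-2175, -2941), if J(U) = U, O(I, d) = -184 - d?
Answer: -216/919 ≈ -0.23504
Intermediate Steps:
Q(l, n) = -12*n (Q(l, n) = -6*(n + n) = -12*n)
J(Q(h(0, -2), 54))/O(-2175, -2941) = (-12*54)/(-184 - 1*(-2941)) = -648/(-184 + 2941) = -648/2757 = -648*1/2757 = -216/919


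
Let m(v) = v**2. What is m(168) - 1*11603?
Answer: 16621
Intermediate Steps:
m(168) - 1*11603 = 168**2 - 1*11603 = 28224 - 11603 = 16621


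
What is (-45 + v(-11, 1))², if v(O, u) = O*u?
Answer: 3136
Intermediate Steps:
(-45 + v(-11, 1))² = (-45 - 11*1)² = (-45 - 11)² = (-56)² = 3136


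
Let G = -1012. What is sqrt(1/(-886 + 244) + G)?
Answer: I*sqrt(417110610)/642 ≈ 31.812*I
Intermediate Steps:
sqrt(1/(-886 + 244) + G) = sqrt(1/(-886 + 244) - 1012) = sqrt(1/(-642) - 1012) = sqrt(-1/642 - 1012) = sqrt(-649705/642) = I*sqrt(417110610)/642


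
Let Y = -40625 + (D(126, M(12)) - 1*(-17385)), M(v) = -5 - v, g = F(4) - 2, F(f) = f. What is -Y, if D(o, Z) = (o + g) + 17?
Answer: 23095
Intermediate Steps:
g = 2 (g = 4 - 2 = 2)
D(o, Z) = 19 + o (D(o, Z) = (o + 2) + 17 = (2 + o) + 17 = 19 + o)
Y = -23095 (Y = -40625 + ((19 + 126) - 1*(-17385)) = -40625 + (145 + 17385) = -40625 + 17530 = -23095)
-Y = -1*(-23095) = 23095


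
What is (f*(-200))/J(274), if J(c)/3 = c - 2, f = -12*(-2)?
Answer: -100/17 ≈ -5.8824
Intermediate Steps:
f = 24
J(c) = -6 + 3*c (J(c) = 3*(c - 2) = 3*(-2 + c) = -6 + 3*c)
(f*(-200))/J(274) = (24*(-200))/(-6 + 3*274) = -4800/(-6 + 822) = -4800/816 = -4800*1/816 = -100/17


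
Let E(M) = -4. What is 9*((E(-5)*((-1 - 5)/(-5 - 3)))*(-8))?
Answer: 216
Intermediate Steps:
9*((E(-5)*((-1 - 5)/(-5 - 3)))*(-8)) = 9*(-4*(-1 - 5)/(-5 - 3)*(-8)) = 9*(-(-24)/(-8)*(-8)) = 9*(-(-24)*(-1)/8*(-8)) = 9*(-4*¾*(-8)) = 9*(-3*(-8)) = 9*24 = 216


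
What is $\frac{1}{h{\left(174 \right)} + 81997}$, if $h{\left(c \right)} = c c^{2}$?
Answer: $\frac{1}{5350021} \approx 1.8692 \cdot 10^{-7}$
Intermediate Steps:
$h{\left(c \right)} = c^{3}$
$\frac{1}{h{\left(174 \right)} + 81997} = \frac{1}{174^{3} + 81997} = \frac{1}{5268024 + 81997} = \frac{1}{5350021}$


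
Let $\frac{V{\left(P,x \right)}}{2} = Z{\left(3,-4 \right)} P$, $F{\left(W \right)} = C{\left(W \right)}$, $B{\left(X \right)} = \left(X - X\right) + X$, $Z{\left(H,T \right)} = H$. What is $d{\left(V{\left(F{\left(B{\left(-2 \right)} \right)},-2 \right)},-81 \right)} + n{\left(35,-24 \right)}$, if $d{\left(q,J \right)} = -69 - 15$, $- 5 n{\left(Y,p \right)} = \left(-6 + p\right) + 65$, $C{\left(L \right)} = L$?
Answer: $-91$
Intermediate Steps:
$B{\left(X \right)} = X$ ($B{\left(X \right)} = 0 + X = X$)
$n{\left(Y,p \right)} = - \frac{59}{5} - \frac{p}{5}$ ($n{\left(Y,p \right)} = - \frac{\left(-6 + p\right) + 65}{5} = - \frac{59 + p}{5} = - \frac{59}{5} - \frac{p}{5}$)
$F{\left(W \right)} = W$
$V{\left(P,x \right)} = 6 P$ ($V{\left(P,x \right)} = 2 \cdot 3 P = 6 P$)
$d{\left(q,J \right)} = -84$
$d{\left(V{\left(F{\left(B{\left(-2 \right)} \right)},-2 \right)},-81 \right)} + n{\left(35,-24 \right)} = -84 - 7 = -91$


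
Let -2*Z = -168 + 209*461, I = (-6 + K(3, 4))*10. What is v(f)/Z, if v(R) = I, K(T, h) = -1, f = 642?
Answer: 140/96181 ≈ 0.0014556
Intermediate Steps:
I = -70 (I = (-6 - 1)*10 = -7*10 = -70)
v(R) = -70
Z = -96181/2 (Z = -(-168 + 209*461)/2 = -(-168 + 96349)/2 = -½*96181 = -96181/2 ≈ -48091.)
v(f)/Z = -70/(-96181/2) = -70*(-2/96181) = 140/96181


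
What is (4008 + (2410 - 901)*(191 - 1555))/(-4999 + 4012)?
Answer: 684756/329 ≈ 2081.3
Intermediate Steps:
(4008 + (2410 - 901)*(191 - 1555))/(-4999 + 4012) = (4008 + 1509*(-1364))/(-987) = (4008 - 2058276)*(-1/987) = -2054268*(-1/987) = 684756/329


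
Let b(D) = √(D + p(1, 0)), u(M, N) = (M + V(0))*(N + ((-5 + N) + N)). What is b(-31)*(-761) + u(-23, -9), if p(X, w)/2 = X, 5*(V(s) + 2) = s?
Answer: 800 - 761*I*√29 ≈ 800.0 - 4098.1*I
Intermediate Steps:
V(s) = -2 + s/5
p(X, w) = 2*X
u(M, N) = (-5 + 3*N)*(-2 + M) (u(M, N) = (M + (-2 + (⅕)*0))*(N + ((-5 + N) + N)) = (M + (-2 + 0))*(N + (-5 + 2*N)) = (M - 2)*(-5 + 3*N) = (-2 + M)*(-5 + 3*N) = (-5 + 3*N)*(-2 + M))
b(D) = √(2 + D) (b(D) = √(D + 2*1) = √(D + 2) = √(2 + D))
b(-31)*(-761) + u(-23, -9) = √(2 - 31)*(-761) + (10 - 6*(-9) - 5*(-23) + 3*(-23)*(-9)) = √(-29)*(-761) + (10 + 54 + 115 + 621) = (I*√29)*(-761) + 800 = -761*I*√29 + 800 = 800 - 761*I*√29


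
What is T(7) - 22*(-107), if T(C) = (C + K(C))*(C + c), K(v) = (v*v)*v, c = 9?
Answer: 7954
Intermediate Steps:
K(v) = v³ (K(v) = v²*v = v³)
T(C) = (9 + C)*(C + C³) (T(C) = (C + C³)*(C + 9) = (C + C³)*(9 + C) = (9 + C)*(C + C³))
T(7) - 22*(-107) = 7*(9 + 7 + 7³ + 9*7²) - 22*(-107) = 7*(9 + 7 + 343 + 9*49) + 2354 = 7*(9 + 7 + 343 + 441) + 2354 = 7*800 + 2354 = 5600 + 2354 = 7954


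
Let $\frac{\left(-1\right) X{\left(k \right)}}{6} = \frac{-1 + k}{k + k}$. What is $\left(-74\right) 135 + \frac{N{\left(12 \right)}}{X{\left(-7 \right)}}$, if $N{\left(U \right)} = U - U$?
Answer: $-9990$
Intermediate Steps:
$N{\left(U \right)} = 0$
$X{\left(k \right)} = - \frac{3 \left(-1 + k\right)}{k}$ ($X{\left(k \right)} = - 6 \frac{-1 + k}{k + k} = - 6 \frac{-1 + k}{2 k} = - \frac{3 \left(-1 + k\right)}{k}$)
$\left(-74\right) 135 + \frac{N{\left(12 \right)}}{X{\left(-7 \right)}} = \left(-74\right) 135 + \frac{0}{-3 + \frac{3}{-7}} = -9990 + \frac{0}{-3 + 3 \left(- \frac{1}{7}\right)} = -9990 + \frac{0}{-3 - \frac{3}{7}} = -9990 + \frac{0}{- \frac{24}{7}} = -9990 + 0 \left(- \frac{7}{24}\right) = -9990 + 0 = -9990$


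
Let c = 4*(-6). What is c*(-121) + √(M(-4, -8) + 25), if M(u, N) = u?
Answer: 2904 + √21 ≈ 2908.6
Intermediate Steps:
c = -24
c*(-121) + √(M(-4, -8) + 25) = -24*(-121) + √(-4 + 25) = 2904 + √21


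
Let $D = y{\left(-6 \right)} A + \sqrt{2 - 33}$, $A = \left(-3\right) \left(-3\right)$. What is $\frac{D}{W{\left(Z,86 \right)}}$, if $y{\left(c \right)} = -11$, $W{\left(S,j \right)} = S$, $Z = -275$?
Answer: $\frac{9}{25} - \frac{i \sqrt{31}}{275} \approx 0.36 - 0.020246 i$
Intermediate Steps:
$A = 9$
$D = -99 + i \sqrt{31}$ ($D = \left(-11\right) 9 + \sqrt{2 - 33} = -99 + \sqrt{-31} = -99 + i \sqrt{31} \approx -99.0 + 5.5678 i$)
$\frac{D}{W{\left(Z,86 \right)}} = \frac{-99 + i \sqrt{31}}{-275} = \left(-99 + i \sqrt{31}\right) \left(- \frac{1}{275}\right) = \frac{9}{25} - \frac{i \sqrt{31}}{275}$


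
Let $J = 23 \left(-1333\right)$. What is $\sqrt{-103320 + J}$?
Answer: $i \sqrt{133979} \approx 366.03 i$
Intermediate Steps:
$J = -30659$
$\sqrt{-103320 + J} = \sqrt{-103320 - 30659} = \sqrt{-133979} = i \sqrt{133979}$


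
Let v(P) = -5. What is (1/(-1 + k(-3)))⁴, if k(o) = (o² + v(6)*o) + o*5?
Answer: 1/4096 ≈ 0.00024414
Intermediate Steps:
k(o) = o² (k(o) = (o² - 5*o) + o*5 = (o² - 5*o) + 5*o = o²)
(1/(-1 + k(-3)))⁴ = (1/(-1 + (-3)²))⁴ = (1/(-1 + 9))⁴ = (1/8)⁴ = (⅛)⁴ = 1/4096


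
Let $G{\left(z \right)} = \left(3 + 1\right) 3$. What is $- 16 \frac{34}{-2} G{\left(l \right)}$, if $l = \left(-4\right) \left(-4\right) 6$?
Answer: $3264$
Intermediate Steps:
$l = 96$ ($l = 16 \cdot 6 = 96$)
$G{\left(z \right)} = 12$ ($G{\left(z \right)} = 4 \cdot 3 = 12$)
$- 16 \frac{34}{-2} G{\left(l \right)} = - 16 \frac{34}{-2} \cdot 12 = - 16 \cdot 34 \left(- \frac{1}{2}\right) 12 = \left(-16\right) \left(-17\right) 12 = 272 \cdot 12 = 3264$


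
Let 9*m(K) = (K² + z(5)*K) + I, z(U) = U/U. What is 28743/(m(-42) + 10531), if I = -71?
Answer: 258687/96430 ≈ 2.6826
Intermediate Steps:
z(U) = 1
m(K) = -71/9 + K/9 + K²/9 (m(K) = ((K² + 1*K) - 71)/9 = ((K² + K) - 71)/9 = ((K + K²) - 71)/9 = (-71 + K + K²)/9 = -71/9 + K/9 + K²/9)
28743/(m(-42) + 10531) = 28743/((-71/9 + (⅑)*(-42) + (⅑)*(-42)²) + 10531) = 28743/((-71/9 - 14/3 + (⅑)*1764) + 10531) = 28743/((-71/9 - 14/3 + 196) + 10531) = 28743/(1651/9 + 10531) = 28743/(96430/9) = 28743*(9/96430) = 258687/96430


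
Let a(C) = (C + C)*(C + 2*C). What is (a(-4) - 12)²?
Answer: 7056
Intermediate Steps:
a(C) = 6*C² (a(C) = (2*C)*(3*C) = 6*C²)
(a(-4) - 12)² = (6*(-4)² - 12)² = (6*16 - 12)² = (96 - 12)² = 84² = 7056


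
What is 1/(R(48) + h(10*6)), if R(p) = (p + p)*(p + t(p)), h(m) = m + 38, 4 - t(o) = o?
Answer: 1/482 ≈ 0.0020747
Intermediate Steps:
t(o) = 4 - o
h(m) = 38 + m
R(p) = 8*p (R(p) = (p + p)*(p + (4 - p)) = (2*p)*4 = 8*p)
1/(R(48) + h(10*6)) = 1/(8*48 + (38 + 10*6)) = 1/(384 + (38 + 60)) = 1/(384 + 98) = 1/482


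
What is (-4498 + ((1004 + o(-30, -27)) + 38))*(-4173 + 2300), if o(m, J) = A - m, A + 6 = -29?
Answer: 6482453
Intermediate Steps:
A = -35 (A = -6 - 29 = -35)
o(m, J) = -35 - m
(-4498 + ((1004 + o(-30, -27)) + 38))*(-4173 + 2300) = (-4498 + ((1004 + (-35 - 1*(-30))) + 38))*(-4173 + 2300) = (-4498 + ((1004 + (-35 + 30)) + 38))*(-1873) = (-4498 + ((1004 - 5) + 38))*(-1873) = (-4498 + (999 + 38))*(-1873) = (-4498 + 1037)*(-1873) = -3461*(-1873) = 6482453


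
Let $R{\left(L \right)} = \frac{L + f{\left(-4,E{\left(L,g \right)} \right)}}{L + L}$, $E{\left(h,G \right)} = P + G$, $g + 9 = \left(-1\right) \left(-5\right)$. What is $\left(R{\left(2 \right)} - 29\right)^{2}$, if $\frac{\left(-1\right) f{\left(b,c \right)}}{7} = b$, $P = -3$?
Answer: $\frac{1849}{4} \approx 462.25$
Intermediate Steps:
$g = -4$ ($g = -9 - -5 = -9 + 5 = -4$)
$E{\left(h,G \right)} = -3 + G$
$f{\left(b,c \right)} = - 7 b$
$R{\left(L \right)} = \frac{28 + L}{2 L}$ ($R{\left(L \right)} = \frac{L - -28}{L + L} = \frac{L + 28}{2 L} = \left(28 + L\right) \frac{1}{2 L} = \frac{28 + L}{2 L}$)
$\left(R{\left(2 \right)} - 29\right)^{2} = \left(\frac{28 + 2}{2 \cdot 2} - 29\right)^{2} = \left(\frac{1}{2} \cdot \frac{1}{2} \cdot 30 - 29\right)^{2} = \left(\frac{15}{2} - 29\right)^{2} = \left(- \frac{43}{2}\right)^{2} = \frac{1849}{4}$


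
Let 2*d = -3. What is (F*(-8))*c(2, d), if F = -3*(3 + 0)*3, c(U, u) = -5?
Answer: -1080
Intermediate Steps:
d = -3/2 (d = (½)*(-3) = -3/2 ≈ -1.5000)
F = -27 (F = -3*3*3 = -9*3 = -27)
(F*(-8))*c(2, d) = -27*(-8)*(-5) = 216*(-5) = -1080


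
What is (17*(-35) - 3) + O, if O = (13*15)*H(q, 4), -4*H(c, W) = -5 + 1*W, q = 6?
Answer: -2197/4 ≈ -549.25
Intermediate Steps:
H(c, W) = 5/4 - W/4 (H(c, W) = -(-5 + 1*W)/4 = -(-5 + W)/4 = 5/4 - W/4)
O = 195/4 (O = (13*15)*(5/4 - ¼*4) = 195*(5/4 - 1) = 195*(¼) = 195/4 ≈ 48.750)
(17*(-35) - 3) + O = (17*(-35) - 3) + 195/4 = (-595 - 3) + 195/4 = -598 + 195/4 = -2197/4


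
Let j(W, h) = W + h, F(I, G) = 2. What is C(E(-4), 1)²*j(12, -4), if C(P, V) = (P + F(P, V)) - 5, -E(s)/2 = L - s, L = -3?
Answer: 200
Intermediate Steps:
E(s) = 6 + 2*s (E(s) = -2*(-3 - s) = 6 + 2*s)
C(P, V) = -3 + P (C(P, V) = (P + 2) - 5 = (2 + P) - 5 = -3 + P)
C(E(-4), 1)²*j(12, -4) = (-3 + (6 + 2*(-4)))²*(12 - 4) = (-3 + (6 - 8))²*8 = (-3 - 2)²*8 = (-5)²*8 = 25*8 = 200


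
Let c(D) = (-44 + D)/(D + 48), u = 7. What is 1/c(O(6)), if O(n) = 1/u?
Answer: -337/307 ≈ -1.0977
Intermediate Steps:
O(n) = ⅐ (O(n) = 1/7 = ⅐)
c(D) = (-44 + D)/(48 + D)
1/c(O(6)) = 1/((-44 + ⅐)/(48 + ⅐)) = 1/(-307/7/(337/7)) = 1/((7/337)*(-307/7)) = 1/(-307/337) = -337/307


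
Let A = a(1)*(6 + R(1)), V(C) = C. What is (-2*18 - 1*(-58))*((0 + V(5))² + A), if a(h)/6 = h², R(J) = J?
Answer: 1474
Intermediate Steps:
a(h) = 6*h²
A = 42 (A = (6*1²)*(6 + 1) = (6*1)*7 = 6*7 = 42)
(-2*18 - 1*(-58))*((0 + V(5))² + A) = (-2*18 - 1*(-58))*((0 + 5)² + 42) = (-36 + 58)*(5² + 42) = 22*(25 + 42) = 22*67 = 1474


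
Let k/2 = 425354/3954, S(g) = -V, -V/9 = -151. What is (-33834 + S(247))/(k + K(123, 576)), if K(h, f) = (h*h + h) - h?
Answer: -69576561/30335387 ≈ -2.2936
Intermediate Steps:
V = 1359 (V = -9*(-151) = 1359)
S(g) = -1359 (S(g) = -1*1359 = -1359)
k = 425354/1977 (k = 2*(425354/3954) = 2*(425354*(1/3954)) = 2*(212677/1977) = 425354/1977 ≈ 215.15)
K(h, f) = h² (K(h, f) = (h² + h) - h = (h + h²) - h = h²)
(-33834 + S(247))/(k + K(123, 576)) = (-33834 - 1359)/(425354/1977 + 123²) = -35193/(425354/1977 + 15129) = -35193/30335387/1977 = -35193*1977/30335387 = -69576561/30335387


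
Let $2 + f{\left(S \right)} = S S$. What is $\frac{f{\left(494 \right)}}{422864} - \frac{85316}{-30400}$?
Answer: $\frac{35769489}{10571600} \approx 3.3835$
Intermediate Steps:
$f{\left(S \right)} = -2 + S^{2}$ ($f{\left(S \right)} = -2 + S S = -2 + S^{2}$)
$\frac{f{\left(494 \right)}}{422864} - \frac{85316}{-30400} = \frac{-2 + 494^{2}}{422864} - \frac{85316}{-30400} = \left(-2 + 244036\right) \frac{1}{422864} - - \frac{21329}{7600} = 244034 \cdot \frac{1}{422864} + \frac{21329}{7600} = \frac{122017}{211432} + \frac{21329}{7600} = \frac{35769489}{10571600}$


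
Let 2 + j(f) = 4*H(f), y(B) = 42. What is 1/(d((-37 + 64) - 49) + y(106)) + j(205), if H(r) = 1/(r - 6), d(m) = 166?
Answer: -81753/41392 ≈ -1.9751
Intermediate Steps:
H(r) = 1/(-6 + r)
j(f) = -2 + 4/(-6 + f)
1/(d((-37 + 64) - 49) + y(106)) + j(205) = 1/(166 + 42) + 2*(8 - 1*205)/(-6 + 205) = 1/208 + 2*(8 - 205)/199 = 1/208 + 2*(1/199)*(-197) = 1/208 - 394/199 = -81753/41392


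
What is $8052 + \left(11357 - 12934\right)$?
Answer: $6475$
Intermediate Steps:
$8052 + \left(11357 - 12934\right) = 8052 - 1577 = 6475$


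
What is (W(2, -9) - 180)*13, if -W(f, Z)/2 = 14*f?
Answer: -3068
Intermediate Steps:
W(f, Z) = -28*f
(W(2, -9) - 180)*13 = (-28*2 - 180)*13 = (-56 - 180)*13 = -236*13 = -3068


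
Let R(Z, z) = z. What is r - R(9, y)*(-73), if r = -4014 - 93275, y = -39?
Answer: -100136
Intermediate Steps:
r = -97289
r - R(9, y)*(-73) = -97289 - (-39)*(-73) = -97289 - 1*2847 = -97289 - 2847 = -100136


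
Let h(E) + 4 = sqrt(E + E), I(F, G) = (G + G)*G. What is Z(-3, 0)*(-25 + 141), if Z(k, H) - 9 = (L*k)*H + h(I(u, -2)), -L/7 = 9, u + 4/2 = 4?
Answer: 1044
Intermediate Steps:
u = 2 (u = -2 + 4 = 2)
I(F, G) = 2*G**2 (I(F, G) = (2*G)*G = 2*G**2)
h(E) = -4 + sqrt(2)*sqrt(E) (h(E) = -4 + sqrt(E + E) = -4 + sqrt(2*E) = -4 + sqrt(2)*sqrt(E))
L = -63 (L = -7*9 = -63)
Z(k, H) = 9 - 63*H*k (Z(k, H) = 9 + ((-63*k)*H + (-4 + sqrt(2)*sqrt(2*(-2)**2))) = 9 + (-63*H*k + (-4 + sqrt(2)*sqrt(2*4))) = 9 + (-63*H*k + (-4 + sqrt(2)*sqrt(8))) = 9 + (-63*H*k + (-4 + sqrt(2)*(2*sqrt(2)))) = 9 + (-63*H*k + (-4 + 4)) = 9 + (-63*H*k + 0) = 9 - 63*H*k)
Z(-3, 0)*(-25 + 141) = (9 - 63*0*(-3))*(-25 + 141) = (9 + 0)*116 = 9*116 = 1044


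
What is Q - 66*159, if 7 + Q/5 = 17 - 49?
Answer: -10689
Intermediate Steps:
Q = -195 (Q = -35 + 5*(17 - 49) = -35 + 5*(-32) = -35 - 160 = -195)
Q - 66*159 = -195 - 66*159 = -195 - 10494 = -10689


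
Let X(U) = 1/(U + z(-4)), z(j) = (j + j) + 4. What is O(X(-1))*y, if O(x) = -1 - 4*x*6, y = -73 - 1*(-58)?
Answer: -57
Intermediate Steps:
z(j) = 4 + 2*j (z(j) = 2*j + 4 = 4 + 2*j)
y = -15 (y = -73 + 58 = -15)
X(U) = 1/(-4 + U) (X(U) = 1/(U + (4 + 2*(-4))) = 1/(U + (4 - 8)) = 1/(U - 4) = 1/(-4 + U))
O(x) = -1 - 24*x
O(X(-1))*y = (-1 - 24/(-4 - 1))*(-15) = (-1 - 24/(-5))*(-15) = (-1 - 24*(-⅕))*(-15) = (-1 + 24/5)*(-15) = (19/5)*(-15) = -57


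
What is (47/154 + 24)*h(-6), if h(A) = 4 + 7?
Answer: 3743/14 ≈ 267.36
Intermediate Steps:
h(A) = 11
(47/154 + 24)*h(-6) = (47/154 + 24)*11 = (3743/154)*11 = 3743/14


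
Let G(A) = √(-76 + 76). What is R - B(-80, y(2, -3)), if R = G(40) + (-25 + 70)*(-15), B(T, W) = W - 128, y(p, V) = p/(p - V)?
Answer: -2737/5 ≈ -547.40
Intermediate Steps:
G(A) = 0 (G(A) = √0 = 0)
B(T, W) = -128 + W
R = -675 (R = 0 + (-25 + 70)*(-15) = 0 + 45*(-15) = 0 - 675 = -675)
R - B(-80, y(2, -3)) = -675 - (-128 + 2/(2 - 1*(-3))) = -675 - (-128 + 2/(2 + 3)) = -675 - (-128 + 2/5) = -675 - (-128 + 2*(⅕)) = -675 - (-128 + ⅖) = -675 - 1*(-638/5) = -675 + 638/5 = -2737/5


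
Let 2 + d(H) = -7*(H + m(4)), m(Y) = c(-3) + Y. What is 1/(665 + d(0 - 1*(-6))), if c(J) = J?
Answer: 1/614 ≈ 0.0016287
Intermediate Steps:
m(Y) = -3 + Y
d(H) = -9 - 7*H (d(H) = -2 - 7*(H + (-3 + 4)) = -2 - 7*(H + 1) = -2 - 7*(1 + H) = -2 + (-7 - 7*H) = -9 - 7*H)
1/(665 + d(0 - 1*(-6))) = 1/(665 + (-9 - 7*(0 - 1*(-6)))) = 1/(665 + (-9 - 7*(0 + 6))) = 1/(665 + (-9 - 7*6)) = 1/(665 + (-9 - 42)) = 1/(665 - 51) = 1/614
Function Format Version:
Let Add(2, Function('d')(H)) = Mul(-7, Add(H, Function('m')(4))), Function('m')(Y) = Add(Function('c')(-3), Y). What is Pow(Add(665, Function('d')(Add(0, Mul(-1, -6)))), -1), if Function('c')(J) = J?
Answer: Rational(1, 614) ≈ 0.0016287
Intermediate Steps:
Function('m')(Y) = Add(-3, Y)
Function('d')(H) = Add(-9, Mul(-7, H)) (Function('d')(H) = Add(-2, Mul(-7, Add(H, Add(-3, 4)))) = Add(-2, Mul(-7, Add(H, 1))) = Add(-2, Mul(-7, Add(1, H))) = Add(-2, Add(-7, Mul(-7, H))) = Add(-9, Mul(-7, H)))
Pow(Add(665, Function('d')(Add(0, Mul(-1, -6)))), -1) = Pow(Add(665, Add(-9, Mul(-7, Add(0, Mul(-1, -6))))), -1) = Pow(Add(665, Add(-9, Mul(-7, Add(0, 6)))), -1) = Pow(Add(665, Add(-9, Mul(-7, 6))), -1) = Pow(Add(665, Add(-9, -42)), -1) = Pow(Add(665, -51), -1) = Pow(614, -1) = Rational(1, 614)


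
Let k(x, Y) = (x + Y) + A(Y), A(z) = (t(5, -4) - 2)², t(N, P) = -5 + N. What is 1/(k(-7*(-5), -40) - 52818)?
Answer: -1/52819 ≈ -1.8933e-5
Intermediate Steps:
A(z) = 4 (A(z) = ((-5 + 5) - 2)² = (0 - 2)² = (-2)² = 4)
k(x, Y) = 4 + Y + x (k(x, Y) = (x + Y) + 4 = (Y + x) + 4 = 4 + Y + x)
1/(k(-7*(-5), -40) - 52818) = 1/((4 - 40 - 7*(-5)) - 52818) = 1/((4 - 40 + 35) - 52818) = 1/(-1 - 52818) = 1/(-52819) = -1/52819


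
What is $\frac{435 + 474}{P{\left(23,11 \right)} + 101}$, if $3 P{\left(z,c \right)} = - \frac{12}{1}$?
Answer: $\frac{909}{97} \approx 9.3711$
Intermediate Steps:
$P{\left(z,c \right)} = -4$ ($P{\left(z,c \right)} = \frac{\left(-12\right) 1^{-1}}{3} = \frac{\left(-12\right) 1}{3} = \frac{1}{3} \left(-12\right) = -4$)
$\frac{435 + 474}{P{\left(23,11 \right)} + 101} = \frac{435 + 474}{-4 + 101} = \frac{909}{97}$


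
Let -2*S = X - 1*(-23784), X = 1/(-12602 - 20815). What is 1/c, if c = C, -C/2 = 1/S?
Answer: 794789927/133668 ≈ 5946.0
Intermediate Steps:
X = -1/33417 (X = 1/(-33417) = -1/33417 ≈ -2.9925e-5)
S = -794789927/66834 (S = -(-1/33417 - 1*(-23784))/2 = -(-1/33417 + 23784)/2 = -½*794789927/33417 = -794789927/66834 ≈ -11892.)
C = 133668/794789927 (C = -2/(-794789927/66834) = -2*(-66834/794789927) = 133668/794789927 ≈ 0.00016818)
c = 133668/794789927 ≈ 0.00016818
1/c = 1/(133668/794789927) = 794789927/133668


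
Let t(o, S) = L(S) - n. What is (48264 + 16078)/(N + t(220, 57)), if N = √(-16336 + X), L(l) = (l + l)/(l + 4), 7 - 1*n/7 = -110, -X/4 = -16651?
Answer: -65211582130/765825599 - 478833164*√12567/2297476797 ≈ -108.52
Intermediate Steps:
X = 66604 (X = -4*(-16651) = 66604)
n = 819 (n = 49 - 7*(-110) = 49 + 770 = 819)
L(l) = 2*l/(4 + l) (L(l) = (2*l)/(4 + l) = 2*l/(4 + l))
N = 2*√12567 (N = √(-16336 + 66604) = √50268 = 2*√12567 ≈ 224.21)
t(o, S) = -819 + 2*S/(4 + S) (t(o, S) = 2*S/(4 + S) - 1*819 = 2*S/(4 + S) - 819 = -819 + 2*S/(4 + S))
(48264 + 16078)/(N + t(220, 57)) = (48264 + 16078)/(2*√12567 + (-3276 - 817*57)/(4 + 57)) = 64342/(2*√12567 + (-3276 - 46569)/61) = 64342/(2*√12567 + (1/61)*(-49845)) = 64342/(2*√12567 - 49845/61) = 64342/(-49845/61 + 2*√12567)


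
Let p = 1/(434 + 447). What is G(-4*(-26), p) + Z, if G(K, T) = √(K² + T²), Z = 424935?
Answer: 424935 + √8394957377/881 ≈ 4.2504e+5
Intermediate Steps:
p = 1/881 ≈ 0.0011351
G(-4*(-26), p) + Z = √((-4*(-26))² + (1/881)²) + 424935 = √(104² + 1/776161) + 424935 = √(10816 + 1/776161) + 424935 = √(8394957377/776161) + 424935 = √8394957377/881 + 424935 = 424935 + √8394957377/881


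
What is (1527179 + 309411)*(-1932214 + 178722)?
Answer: -3220445872280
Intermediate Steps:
(1527179 + 309411)*(-1932214 + 178722) = 1836590*(-1753492) = -3220445872280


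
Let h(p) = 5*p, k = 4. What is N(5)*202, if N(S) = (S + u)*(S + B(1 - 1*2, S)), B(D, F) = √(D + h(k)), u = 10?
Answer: 15150 + 3030*√19 ≈ 28357.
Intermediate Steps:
B(D, F) = √(20 + D) (B(D, F) = √(D + 5*4) = √(D + 20) = √(20 + D))
N(S) = (10 + S)*(S + √19) (N(S) = (S + 10)*(S + √(20 + (1 - 1*2))) = (10 + S)*(S + √(20 + (1 - 2))) = (10 + S)*(S + √(20 - 1)) = (10 + S)*(S + √19))
N(5)*202 = (5² + 10*5 + 10*√19 + 5*√19)*202 = (25 + 50 + 10*√19 + 5*√19)*202 = (75 + 15*√19)*202 = 15150 + 3030*√19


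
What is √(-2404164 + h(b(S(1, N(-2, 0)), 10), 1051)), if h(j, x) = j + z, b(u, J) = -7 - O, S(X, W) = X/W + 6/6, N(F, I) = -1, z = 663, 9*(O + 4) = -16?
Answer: 4*I*√1351970/3 ≈ 1550.3*I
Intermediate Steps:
O = -52/9 (O = -4 + (⅑)*(-16) = -4 - 16/9 = -52/9 ≈ -5.7778)
S(X, W) = 1 + X/W (S(X, W) = X/W + 6*(⅙) = X/W + 1 = 1 + X/W)
b(u, J) = -11/9 (b(u, J) = -7 - 1*(-52/9) = -7 + 52/9 = -11/9)
h(j, x) = 663 + j (h(j, x) = j + 663 = 663 + j)
√(-2404164 + h(b(S(1, N(-2, 0)), 10), 1051)) = √(-2404164 + (663 - 11/9)) = √(-2404164 + 5956/9) = √(-21631520/9) = 4*I*√1351970/3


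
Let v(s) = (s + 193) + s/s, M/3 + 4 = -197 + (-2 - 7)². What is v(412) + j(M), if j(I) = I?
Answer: 246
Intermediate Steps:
M = -360 (M = -12 + 3*(-197 + (-2 - 7)²) = -12 + 3*(-197 + (-9)²) = -12 + 3*(-197 + 81) = -12 + 3*(-116) = -12 - 348 = -360)
v(s) = 194 + s (v(s) = (193 + s) + 1 = 194 + s)
v(412) + j(M) = (194 + 412) - 360 = 606 - 360 = 246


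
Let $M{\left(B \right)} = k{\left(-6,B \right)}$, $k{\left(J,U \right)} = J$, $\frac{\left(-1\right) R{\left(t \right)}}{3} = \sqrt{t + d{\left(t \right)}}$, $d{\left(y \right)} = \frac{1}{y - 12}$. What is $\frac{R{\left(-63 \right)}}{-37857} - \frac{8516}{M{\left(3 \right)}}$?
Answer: $\frac{4258}{3} + \frac{i \sqrt{14178}}{189285} \approx 1419.3 + 0.00062906 i$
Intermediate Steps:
$d{\left(y \right)} = \frac{1}{-12 + y}$
$R{\left(t \right)} = - 3 \sqrt{t + \frac{1}{-12 + t}}$
$M{\left(B \right)} = -6$
$\frac{R{\left(-63 \right)}}{-37857} - \frac{8516}{M{\left(3 \right)}} = \frac{\left(-3\right) \sqrt{\frac{1 - 63 \left(-12 - 63\right)}{-12 - 63}}}{-37857} - \frac{8516}{-6} = - 3 \sqrt{\frac{1 - -4725}{-75}} \left(- \frac{1}{37857}\right) - - \frac{4258}{3} = - 3 \sqrt{- \frac{1 + 4725}{75}} \left(- \frac{1}{37857}\right) + \frac{4258}{3} = - 3 \sqrt{\left(- \frac{1}{75}\right) 4726} \left(- \frac{1}{37857}\right) + \frac{4258}{3} = - 3 \sqrt{- \frac{4726}{75}} \left(- \frac{1}{37857}\right) + \frac{4258}{3} = - 3 \frac{i \sqrt{14178}}{15} \left(- \frac{1}{37857}\right) + \frac{4258}{3} = - \frac{i \sqrt{14178}}{5} \left(- \frac{1}{37857}\right) + \frac{4258}{3} = \frac{i \sqrt{14178}}{189285} + \frac{4258}{3} = \frac{4258}{3} + \frac{i \sqrt{14178}}{189285}$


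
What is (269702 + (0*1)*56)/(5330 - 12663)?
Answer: -269702/7333 ≈ -36.779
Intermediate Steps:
(269702 + (0*1)*56)/(5330 - 12663) = (269702 + 0*56)/(-7333) = (269702 + 0)*(-1/7333) = 269702*(-1/7333) = -269702/7333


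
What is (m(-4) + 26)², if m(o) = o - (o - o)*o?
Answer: 484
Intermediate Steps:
m(o) = o (m(o) = o - 0*o = o - 1*0 = o + 0 = o)
(m(-4) + 26)² = (-4 + 26)² = 22² = 484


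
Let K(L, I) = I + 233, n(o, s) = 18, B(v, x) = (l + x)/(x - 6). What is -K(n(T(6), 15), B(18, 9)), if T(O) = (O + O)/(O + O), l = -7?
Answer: -701/3 ≈ -233.67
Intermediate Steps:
T(O) = 1 (T(O) = (2*O)/((2*O)) = (2*O)*(1/(2*O)) = 1)
B(v, x) = (-7 + x)/(-6 + x) (B(v, x) = (-7 + x)/(x - 6) = (-7 + x)/(-6 + x))
K(L, I) = 233 + I
-K(n(T(6), 15), B(18, 9)) = -(233 + (-7 + 9)/(-6 + 9)) = -(233 + 2/3) = -1*701/3 = -701/3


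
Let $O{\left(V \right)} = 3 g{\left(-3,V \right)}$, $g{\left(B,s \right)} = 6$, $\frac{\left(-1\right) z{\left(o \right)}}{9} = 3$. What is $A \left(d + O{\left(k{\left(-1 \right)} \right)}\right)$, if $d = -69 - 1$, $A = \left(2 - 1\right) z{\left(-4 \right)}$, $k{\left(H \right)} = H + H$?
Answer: $1404$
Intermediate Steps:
$z{\left(o \right)} = -27$ ($z{\left(o \right)} = \left(-9\right) 3 = -27$)
$k{\left(H \right)} = 2 H$
$O{\left(V \right)} = 18$ ($O{\left(V \right)} = 3 \cdot 6 = 18$)
$A = -27$ ($A = \left(2 - 1\right) \left(-27\right) = 1 \left(-27\right) = -27$)
$d = -70$
$A \left(d + O{\left(k{\left(-1 \right)} \right)}\right) = - 27 \left(-70 + 18\right) = \left(-27\right) \left(-52\right) = 1404$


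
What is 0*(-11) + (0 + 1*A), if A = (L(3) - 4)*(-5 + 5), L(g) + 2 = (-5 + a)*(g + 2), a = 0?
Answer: 0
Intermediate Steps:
L(g) = -12 - 5*g (L(g) = -2 + (-5 + 0)*(g + 2) = -2 - 5*(2 + g) = -2 + (-10 - 5*g) = -12 - 5*g)
A = 0 (A = ((-12 - 5*3) - 4)*(-5 + 5) = ((-12 - 15) - 4)*0 = (-27 - 4)*0 = -31*0 = 0)
0*(-11) + (0 + 1*A) = 0*(-11) + (0 + 1*0) = 0 + (0 + 0) = 0 + 0 = 0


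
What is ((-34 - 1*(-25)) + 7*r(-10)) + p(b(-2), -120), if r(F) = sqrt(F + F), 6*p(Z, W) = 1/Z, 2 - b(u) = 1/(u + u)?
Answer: -241/27 + 14*I*sqrt(5) ≈ -8.9259 + 31.305*I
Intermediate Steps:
b(u) = 2 - 1/(2*u) (b(u) = 2 - 1/(u + u) = 2 - 1/(2*u))
p(Z, W) = 1/(6*Z)
r(F) = sqrt(2)*sqrt(F) (r(F) = sqrt(2*F) = sqrt(2)*sqrt(F))
((-34 - 1*(-25)) + 7*r(-10)) + p(b(-2), -120) = ((-34 - 1*(-25)) + 7*(sqrt(2)*sqrt(-10))) + 1/(6*(2 - 1/2/(-2))) = ((-34 + 25) + 7*(sqrt(2)*(I*sqrt(10)))) + 1/(6*(2 - 1/2*(-1/2))) = (-9 + 7*(2*I*sqrt(5))) + 1/(6*(2 + 1/4)) = (-9 + 14*I*sqrt(5)) + 1/(6*(9/4)) = (-9 + 14*I*sqrt(5)) + (1/6)*(4/9) = (-9 + 14*I*sqrt(5)) + 2/27 = -241/27 + 14*I*sqrt(5)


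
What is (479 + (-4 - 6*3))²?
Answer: 208849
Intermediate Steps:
(479 + (-4 - 6*3))² = (479 + (-4 - 18))² = (479 - 22)² = 457² = 208849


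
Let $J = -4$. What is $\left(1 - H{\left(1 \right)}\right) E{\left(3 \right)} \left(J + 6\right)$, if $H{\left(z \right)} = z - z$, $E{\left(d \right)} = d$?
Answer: $6$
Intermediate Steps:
$H{\left(z \right)} = 0$
$\left(1 - H{\left(1 \right)}\right) E{\left(3 \right)} \left(J + 6\right) = \left(1 - 0\right) 3 \left(-4 + 6\right) = \left(1 + 0\right) 3 \cdot 2 = 1 \cdot 3 \cdot 2 = 3 \cdot 2 = 6$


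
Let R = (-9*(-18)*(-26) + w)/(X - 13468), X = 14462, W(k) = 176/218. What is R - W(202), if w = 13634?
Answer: 67109/7739 ≈ 8.6715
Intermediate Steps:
W(k) = 88/109 (W(k) = 176*(1/218) = 88/109)
R = 673/71 (R = (-9*(-18)*(-26) + 13634)/(14462 - 13468) = (162*(-26) + 13634)/994 = (-4212 + 13634)*(1/994) = 9422*(1/994) = 673/71 ≈ 9.4789)
R - W(202) = 673/71 - 1*88/109 = 673/71 - 88/109 = 67109/7739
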